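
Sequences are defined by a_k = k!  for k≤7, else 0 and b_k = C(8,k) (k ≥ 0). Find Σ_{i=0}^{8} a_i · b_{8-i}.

This is [x^8] in the product of the two ordinary generating functions.
Σ = 1·1 + 1·8 + 2·28 + 6·56 + 24·70 + 120·56 + 720·28 + 5040·8 + 0·1 = 69281.

69281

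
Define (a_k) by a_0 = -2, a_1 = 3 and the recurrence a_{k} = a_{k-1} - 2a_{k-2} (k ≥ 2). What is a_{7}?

The ordinary generating function has denominator 1 - q + 2q^2.
Iterating the recurrence: a_0,…,a_{7} = -2, 3, 7, 1, -13, -15, 11, 41.

41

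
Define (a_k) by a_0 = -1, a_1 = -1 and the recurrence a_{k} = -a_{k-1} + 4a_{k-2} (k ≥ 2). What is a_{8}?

-283

The ordinary generating function has denominator 1 + x - 4x^2.
Iterating the recurrence: a_0,…,a_{8} = -1, -1, -3, -1, -11, 7, -51, 79, -283.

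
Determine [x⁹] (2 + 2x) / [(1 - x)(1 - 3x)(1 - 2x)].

230054

The denominator gives the recurrence a_n = 6a_(n−1) − 11a_(n−2) + 6a_(n−3) for n ≥ 3; the numerator fixes a_0 = 2, a_1 = 14, a_2 = 62.
Iterating: 2, 14, 62, 230, 782, 2534, 7982, 24710, 75662, 230054, so a_9 = 230054.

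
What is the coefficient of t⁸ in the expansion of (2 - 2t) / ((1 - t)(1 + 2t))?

512

Partial fractions give a closed form: a_n = (2)·(-2)^n.
At n = 8: a_8 = 512.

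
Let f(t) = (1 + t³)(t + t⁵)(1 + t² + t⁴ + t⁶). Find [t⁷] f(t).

(1 + t³) has coefficients 1,0,0,1 for degrees 0…3.
(t + t⁵) has coefficients 0,1,0,0,0,1,0,0 for degrees 0…7.
Finally multiplying by (1 + t² + t⁴ + t⁶), the product of all factors after the first has coefficients 0,1,0,1,0,2,0,2 for degrees 0…7.
[t⁷] = 1·2 + 1·0 = 2.

2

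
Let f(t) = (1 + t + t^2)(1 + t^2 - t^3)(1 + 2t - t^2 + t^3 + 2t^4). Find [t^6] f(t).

(1 + t + t^2) has coefficients 1,1,1 for degrees 0…2.
(1 + t^2 - t^3) has coefficients 1,0,1,-1,0,0,0 for degrees 0…6.
Finally multiplying by (1 + 2t - t^2 + t^3 + 2t^4), the product of all factors after the first has coefficients 1,2,0,2,-1,2,1 for degrees 0…6.
[t^6] = 1·1 + 1·2 + 1·(-1) = 2.

2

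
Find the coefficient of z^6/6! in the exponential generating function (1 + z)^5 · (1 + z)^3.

The EGF product rule gives c_6 = Σ_{k_1+k_2=6} C(6; k_1,k_2) · ∏ g_i(k_i), where (1+z)^5 gives the falling factorial (5)_k; (1+z)^3 gives the falling factorial (3)_k.
g_1(k) for k = 0…6: 1, 5, 20, 60, 120, 120, 0.
g_2(k) for k = 0…6: 1, 3, 6, 6, 0, 0, 0.
c_6 = Σ_k C(6,k)·g_1(k)·g_2(6−k) = 20·60·6 + 15·120·6 + 6·120·3 = 7200 + 10800 + 2160 = 20160.

20160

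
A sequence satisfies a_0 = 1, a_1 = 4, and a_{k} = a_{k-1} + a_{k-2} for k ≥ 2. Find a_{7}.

60

The ordinary generating function has denominator 1 - x - x^2.
Iterating the recurrence: a_0,…,a_{7} = 1, 4, 5, 9, 14, 23, 37, 60.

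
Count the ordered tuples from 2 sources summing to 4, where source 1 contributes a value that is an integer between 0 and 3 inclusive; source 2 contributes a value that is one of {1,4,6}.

2

The generating function for the choices is (1 + q + q² + q³)·(q + q⁴ + q⁶); the count is [q⁴].
(1 + q + q² + q³) has coefficients 1,1,1,1 for degrees 0…3.
(q + q⁴ + q⁶) has coefficients 0,1,0,0,1 for degrees 0…4.
[q⁴] = 1·1 + 1·0 + 1·0 + 1·1 = 2.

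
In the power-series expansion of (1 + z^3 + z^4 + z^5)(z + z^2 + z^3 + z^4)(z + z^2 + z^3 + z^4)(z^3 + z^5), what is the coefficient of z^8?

7

(1 + z^3 + z^4 + z^5) has coefficients 1,0,0,1,1,1 for degrees 0…5.
(z + z^2 + z^3 + z^4) has coefficients 0,1,1,1,1,0,0,0,0 for degrees 0…8.
Multiplying by (z + z^2 + z^3 + z^4) gives running coefficients 0,0,1,2,3,4,3,2,1 for degrees 0…8.
Finally multiplying by (z^3 + z^5), the product of all factors after the first has coefficients 0,0,0,0,0,1,2,4,6 for degrees 0…8.
[z^8] = 1·6 + 1·1 + 1·0 + 1·0 = 7.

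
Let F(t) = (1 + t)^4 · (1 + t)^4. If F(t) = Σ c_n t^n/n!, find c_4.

The EGF product rule gives c_4 = Σ_{k_1+k_2=4} C(4; k_1,k_2) · ∏ g_i(k_i), where (1+t)^4 gives the falling factorial (4)_k; (1+t)^4 gives the falling factorial (4)_k.
g_1(k) for k = 0…4: 1, 4, 12, 24, 24.
g_2(k) for k = 0…4: 1, 4, 12, 24, 24.
c_4 = Σ_k C(4,k)·g_1(k)·g_2(4−k) = 1·1·24 + 4·4·24 + 6·12·12 + 4·24·4 + 1·24·1 = 24 + 384 + 864 + 384 + 24 = 1680.

1680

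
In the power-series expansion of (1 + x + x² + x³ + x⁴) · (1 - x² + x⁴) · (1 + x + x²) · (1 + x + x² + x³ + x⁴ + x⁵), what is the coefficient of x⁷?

7

(1 + x + x² + x³ + x⁴) has coefficients 1,1,1,1,1 for degrees 0…4.
(1 - x² + x⁴) has coefficients 1,0,-1,0,1,0,0,0 for degrees 0…7.
Multiplying by (1 + x + x²) gives running coefficients 1,1,0,-1,0,1,1,0 for degrees 0…7.
Finally multiplying by (1 + x + x² + x³ + x⁴ + x⁵), the product of all factors after the first has coefficients 1,2,2,1,1,2,2,1 for degrees 0…7.
[x⁷] = 1·1 + 1·2 + 1·2 + 1·1 + 1·1 = 7.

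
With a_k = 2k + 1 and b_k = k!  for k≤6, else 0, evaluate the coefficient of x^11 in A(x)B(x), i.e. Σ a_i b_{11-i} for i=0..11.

This is [x^11] in the product of the two ordinary generating functions.
Σ = 1·0 + 3·0 + 5·0 + 7·0 + 9·0 + 11·720 + 13·120 + 15·24 + 17·6 + 19·2 + 21·1 + 23·1 = 10024.

10024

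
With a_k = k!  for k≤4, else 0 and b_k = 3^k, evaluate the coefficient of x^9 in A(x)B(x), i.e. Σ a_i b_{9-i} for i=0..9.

40824

Write out a_i and b_{9-i} for i = 0,…,9 and sum the products.
Σ = 1·19683 + 1·6561 + 2·2187 + 6·729 + 24·243 + 0·81 + 0·27 + 0·9 + 0·3 + 0·1 = 40824.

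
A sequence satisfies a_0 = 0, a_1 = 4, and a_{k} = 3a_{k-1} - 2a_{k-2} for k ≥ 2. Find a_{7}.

508

The ordinary generating function has denominator 1 - 3t + 2t^2.
Iterating the recurrence: a_0,…,a_{7} = 0, 4, 12, 28, 60, 124, 252, 508.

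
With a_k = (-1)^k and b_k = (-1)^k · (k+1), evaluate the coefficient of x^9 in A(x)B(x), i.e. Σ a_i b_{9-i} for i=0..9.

-55

The convolution is the t^9 coefficient of A(t)B(t).
Σ = 1·(-10) − 1·9 + 1·(-8) − 1·7 + 1·(-6) − 1·5 + 1·(-4) − 1·3 + 1·(-2) − 1·1 = -55.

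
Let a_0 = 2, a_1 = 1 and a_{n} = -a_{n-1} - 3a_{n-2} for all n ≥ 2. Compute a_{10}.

The ordinary generating function has denominator 1 + q + 3q^2.
Iterating the recurrence: a_0,…,a_{10} = 2, 1, -7, 4, 17, -29, -22, 109, -43, -284, 413.

413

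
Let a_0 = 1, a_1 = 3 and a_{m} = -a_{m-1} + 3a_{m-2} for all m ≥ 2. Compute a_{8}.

-360

The ordinary generating function has denominator 1 + q - 3q^2.
Iterating the recurrence: a_0,…,a_{8} = 1, 3, 0, 9, -9, 36, -63, 171, -360.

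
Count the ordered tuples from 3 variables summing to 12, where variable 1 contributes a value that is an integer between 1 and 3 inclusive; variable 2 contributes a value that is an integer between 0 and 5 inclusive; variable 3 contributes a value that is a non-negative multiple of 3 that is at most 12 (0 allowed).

The generating function for the choices is (t + t² + t³)·(1 + t + t² + t³ + t⁴ + t⁵)·(1 + t³ + t⁶ + t⁹ + t¹²); the count is [t¹²].
(t + t² + t³) has coefficients 0,1,1,1 for degrees 0…3.
(1 + t + t² + t³ + t⁴ + t⁵) has coefficients 1,1,1,1,1,1,0,0,0,0,0,0,0 for degrees 0…12.
Finally multiplying by (1 + t³ + t⁶ + t⁹ + t¹²), the product of all factors after the first has coefficients 1,1,1,2,2,2,2,2,2,2,2,2,2 for degrees 0…12.
[t¹²] = 1·2 + 1·2 + 1·2 = 6.

6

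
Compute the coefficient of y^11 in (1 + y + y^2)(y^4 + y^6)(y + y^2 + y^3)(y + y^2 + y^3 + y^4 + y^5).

(1 + y + y^2) has coefficients 1,1,1 for degrees 0…2.
(y^4 + y^6) has coefficients 0,0,0,0,1,0,1,0,0,0,0,0 for degrees 0…11.
Multiplying by (y + y^2 + y^3) gives running coefficients 0,0,0,0,0,1,1,2,1,1,0,0 for degrees 0…11.
Finally multiplying by (y + y^2 + y^3 + y^4 + y^5), the product of all factors after the first has coefficients 0,0,0,0,0,0,1,2,4,5,6,5 for degrees 0…11.
[y^11] = 1·5 + 1·6 + 1·5 = 16.

16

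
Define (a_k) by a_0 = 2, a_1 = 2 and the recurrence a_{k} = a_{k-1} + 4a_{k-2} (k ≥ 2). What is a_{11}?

38610

The ordinary generating function has denominator 1 - q - 4q^2.
Iterating the recurrence: a_0,…,a_{11} = 2, 2, 10, 18, 58, 130, 362, 882, 2330, 5858, 15178, 38610.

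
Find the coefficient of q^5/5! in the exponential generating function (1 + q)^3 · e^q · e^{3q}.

9664

The EGF product rule gives c_5 = Σ_{k_1+k_2+k_3=5} C(5; k_1,k_2,k_3) · ∏ g_i(k_i), where (1+q)^3 gives the falling factorial (3)_k; e^q gives (1)^k; e^{3q} gives (3)^k.
g_1(k) for k = 0…5: 1, 3, 6, 6, 0, 0.
g_2(k) for k = 0…5: 1, 1, 1, 1, 1, 1.
g_3(k) for k = 0…5: 1, 3, 9, 27, 81, 243.
First combine the last two factors: h(k) = Σ_j C(k,j)·g_2(j)·g_3(k−j) for k = 0…5: 1, 4, 16, 64, 256, 1024.
c_5 = Σ_k C(5,k)·g_1(k)·h(5−k) = 1·1·1024 + 5·3·256 + 10·6·64 + 10·6·16 = 1024 + 3840 + 3840 + 960 = 9664.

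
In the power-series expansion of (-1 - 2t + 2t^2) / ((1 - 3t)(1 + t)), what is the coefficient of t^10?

-63969

The denominator gives the recurrence a_n = 2a_(n−1) + 3a_(n−2) for n ≥ 3; the numerator fixes a_0 = -1, a_1 = -4, a_2 = -9.
Iterating: -1, -4, -9, -30, -87, -264, -789, -2370, -7107, -21324, -63969, so a_10 = -63969.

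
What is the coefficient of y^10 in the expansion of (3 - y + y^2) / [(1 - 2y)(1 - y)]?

5629

The denominator gives the recurrence a_n = 3a_(n−1) − 2a_(n−2) for n ≥ 3; the numerator fixes a_0 = 3, a_1 = 8, a_2 = 19.
Iterating: 3, 8, 19, 41, 85, 173, 349, 701, 1405, 2813, 5629, so a_10 = 5629.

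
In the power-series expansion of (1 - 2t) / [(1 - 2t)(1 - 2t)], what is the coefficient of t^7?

128

The denominator gives the recurrence a_n = 4a_(n−1) − 4a_(n−2) for n ≥ 3; the numerator fixes a_0 = 1, a_1 = 2, a_2 = 4.
Iterating: 1, 2, 4, 8, 16, 32, 64, 128, so a_7 = 128.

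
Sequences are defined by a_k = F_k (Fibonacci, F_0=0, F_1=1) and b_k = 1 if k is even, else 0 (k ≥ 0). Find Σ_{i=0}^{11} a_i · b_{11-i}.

This is [x^11] in the product of the two ordinary generating functions.
Σ = 0·0 + 1·1 + 1·0 + 2·1 + 3·0 + 5·1 + 8·0 + 13·1 + 21·0 + 34·1 + 55·0 + 89·1 = 144.

144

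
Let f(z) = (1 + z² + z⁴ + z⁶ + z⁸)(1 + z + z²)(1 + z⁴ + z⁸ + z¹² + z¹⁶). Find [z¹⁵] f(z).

2

(1 + z² + z⁴ + z⁶ + z⁸) has coefficients 1,0,1,0,1,0,1,0,1 for degrees 0…8.
(1 + z + z²) has coefficients 1,1,1,0,0,0,0,0,0,0,0,0,0,0,0,0 for degrees 0…15.
Finally multiplying by (1 + z⁴ + z⁸ + z¹² + z¹⁶), the product of all factors after the first has coefficients 1,1,1,0,1,1,1,0,1,1,1,0,1,1,1,0 for degrees 0…15.
[z¹⁵] = 1·0 + 1·1 + 1·0 + 1·1 + 1·0 = 2.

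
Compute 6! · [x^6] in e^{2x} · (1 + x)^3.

3040

The EGF product rule gives c_6 = Σ_{k_1+k_2=6} C(6; k_1,k_2) · ∏ g_i(k_i), where e^{2x} gives (2)^k; (1+x)^3 gives the falling factorial (3)_k.
g_1(k) for k = 0…6: 1, 2, 4, 8, 16, 32, 64.
g_2(k) for k = 0…6: 1, 3, 6, 6, 0, 0, 0.
c_6 = Σ_k C(6,k)·g_1(k)·g_2(6−k) = 20·8·6 + 15·16·6 + 6·32·3 + 1·64·1 = 960 + 1440 + 576 + 64 = 3040.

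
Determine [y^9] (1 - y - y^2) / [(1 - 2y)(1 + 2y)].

The denominator gives the recurrence a_n = 4a_(n−2) for n ≥ 3; the numerator fixes a_0 = 1, a_1 = -1, a_2 = 3.
Iterating: 1, -1, 3, -4, 12, -16, 48, -64, 192, -256, so a_9 = -256.

-256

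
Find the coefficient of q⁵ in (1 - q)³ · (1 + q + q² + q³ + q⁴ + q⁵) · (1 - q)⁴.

-6

(1 - q)³ has coefficients 1,-3,3,-1 for degrees 0…3.
(1 + q + q² + q³ + q⁴ + q⁵) has coefficients 1,1,1,1,1,1 for degrees 0…5.
Finally multiplying by (1 - q)⁴, the product of all factors after the first has coefficients 1,-3,3,-1,0,0 for degrees 0…5.
[q⁵] = 1·0 − 3·0 + 3·(-1) − 1·3 = -6.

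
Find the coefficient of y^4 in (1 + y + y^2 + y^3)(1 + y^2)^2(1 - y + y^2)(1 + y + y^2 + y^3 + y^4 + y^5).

8

(1 + y + y^2 + y^3) has coefficients 1,1,1,1 for degrees 0…3.
(1 + y^2)^2 has coefficients 1,0,2,0,1 for degrees 0…4.
Multiplying by (1 - y + y^2) gives running coefficients 1,-1,3,-2,3 for degrees 0…4.
Finally multiplying by (1 + y + y^2 + y^3 + y^4 + y^5), the product of all factors after the first has coefficients 1,0,3,1,4 for degrees 0…4.
[y^4] = 1·4 + 1·1 + 1·3 + 1·0 = 8.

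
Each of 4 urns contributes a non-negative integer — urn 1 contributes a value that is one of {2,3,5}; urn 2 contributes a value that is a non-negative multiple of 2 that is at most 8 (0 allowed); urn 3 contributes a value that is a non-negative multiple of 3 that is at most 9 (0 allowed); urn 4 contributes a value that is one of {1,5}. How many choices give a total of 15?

9

The generating function for the choices is (z^2 + z^3 + z^5)·(1 + z^2 + z^4 + z^6 + z^8)·(1 + z^3 + z^6 + z^9)·(z + z^5); the count is [z^15].
(z^2 + z^3 + z^5) has coefficients 0,0,1,1,0,1 for degrees 0…5.
(1 + z^2 + z^4 + z^6 + z^8) has coefficients 1,0,1,0,1,0,1,0,1,0,0,0,0,0,0,0 for degrees 0…15.
Multiplying by (1 + z^3 + z^6 + z^9) gives running coefficients 1,0,1,1,1,1,2,1,2,2,1,2,1,1,1,1 for degrees 0…15.
Finally multiplying by (z + z^5), the product of all factors after the first has coefficients 0,1,0,1,1,2,1,3,2,3,3,3,3,3,3,2 for degrees 0…15.
[z^15] = 1·3 + 1·3 + 1·3 = 9.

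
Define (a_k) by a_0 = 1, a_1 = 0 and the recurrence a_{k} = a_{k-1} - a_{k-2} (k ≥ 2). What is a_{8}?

The ordinary generating function has denominator 1 - z + z^2.
Iterating the recurrence: a_0,…,a_{8} = 1, 0, -1, -1, 0, 1, 1, 0, -1.

-1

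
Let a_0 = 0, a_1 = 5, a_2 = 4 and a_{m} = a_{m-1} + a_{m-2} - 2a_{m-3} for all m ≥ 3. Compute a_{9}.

The ordinary generating function has denominator 1 - z - z^2 + 2z^3.
Iterating the recurrence: a_0,…,a_{9} = 0, 5, 4, 9, 3, 4, -11, -13, -32, -23.

-23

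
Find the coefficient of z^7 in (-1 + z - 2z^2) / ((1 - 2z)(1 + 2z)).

The denominator gives the recurrence a_n = 4a_(n−2) for n ≥ 3; the numerator fixes a_0 = -1, a_1 = 1, a_2 = -6.
Iterating: -1, 1, -6, 4, -24, 16, -96, 64, so a_7 = 64.

64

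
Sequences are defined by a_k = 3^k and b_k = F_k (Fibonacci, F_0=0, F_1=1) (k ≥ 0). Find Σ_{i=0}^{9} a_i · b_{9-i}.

11770

Write out a_i and b_{9-i} for i = 0,…,9 and sum the products.
Σ = 1·34 + 3·21 + 9·13 + 27·8 + 81·5 + 243·3 + 729·2 + 2187·1 + 6561·1 + 19683·0 = 11770.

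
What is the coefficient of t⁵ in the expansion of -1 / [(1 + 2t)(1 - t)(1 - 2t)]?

-21

Partial fractions give a closed form: a_n = (-1/3)·(-2)^n + (1/3)·1^n + (-1)·2^n.
At n = 5: a_5 = -21.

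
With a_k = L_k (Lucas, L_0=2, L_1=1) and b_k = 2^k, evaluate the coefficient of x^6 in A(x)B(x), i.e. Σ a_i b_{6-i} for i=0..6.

Write out a_i and b_{6-i} for i = 0,…,6 and sum the products.
Σ = 2·64 + 1·32 + 3·16 + 4·8 + 7·4 + 11·2 + 18·1 = 308.

308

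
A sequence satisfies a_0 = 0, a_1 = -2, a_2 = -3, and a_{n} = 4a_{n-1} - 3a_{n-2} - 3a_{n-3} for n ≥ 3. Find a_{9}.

1143

The ordinary generating function has denominator 1 - 4q + 3q^2 + 3q^3.
Iterating the recurrence: a_0,…,a_{9} = 0, -2, -3, -6, -9, -9, 9, 90, 360, 1143.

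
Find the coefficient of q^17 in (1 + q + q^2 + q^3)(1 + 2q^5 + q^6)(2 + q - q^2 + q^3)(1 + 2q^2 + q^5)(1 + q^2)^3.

61

(1 + q + q^2 + q^3) has coefficients 1,1,1,1 for degrees 0…3.
(1 + 2q^5 + q^6) has coefficients 1,0,0,0,0,2,1,0,0,0,0,0,0,0,0,0,0,0 for degrees 0…17.
Multiplying by (2 + q - q^2 + q^3) gives running coefficients 2,1,-1,1,0,4,4,-1,1,1,0,0,0,0,0,0,0,0 for degrees 0…17.
Multiplying by (1 + 2q^2 + q^5) gives running coefficients 2,1,3,3,-2,8,5,6,10,-1,6,6,-1,1,1,0,0,0 for degrees 0…17.
Finally multiplying by (1 + q^2)^3, the product of all factors after the first has coefficients 2,1,9,6,13,20,10,40,22,44,49,29,52,22,26,20,6,9 for degrees 0…17.
[q^17] = 1·9 + 1·6 + 1·20 + 1·26 = 61.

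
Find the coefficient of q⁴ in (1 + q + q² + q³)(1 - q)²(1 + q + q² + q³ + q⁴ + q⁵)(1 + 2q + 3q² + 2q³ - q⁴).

-2

(1 + q + q² + q³) has coefficients 1,1,1,1 for degrees 0…3.
(1 - q)² has coefficients 1,-2,1,0,0 for degrees 0…4.
Multiplying by (1 + q + q² + q³ + q⁴ + q⁵) gives running coefficients 1,-1,0,0,0 for degrees 0…4.
Finally multiplying by (1 + 2q + 3q² + 2q³ - q⁴), the product of all factors after the first has coefficients 1,1,1,-1,-3 for degrees 0…4.
[q⁴] = 1·(-3) + 1·(-1) + 1·1 + 1·1 = -2.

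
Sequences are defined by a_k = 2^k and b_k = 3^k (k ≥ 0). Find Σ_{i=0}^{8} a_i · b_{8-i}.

Write out a_i and b_{8-i} for i = 0,…,8 and sum the products.
Σ = 1·6561 + 2·2187 + 4·729 + 8·243 + 16·81 + 32·27 + 64·9 + 128·3 + 256·1 = 19171.

19171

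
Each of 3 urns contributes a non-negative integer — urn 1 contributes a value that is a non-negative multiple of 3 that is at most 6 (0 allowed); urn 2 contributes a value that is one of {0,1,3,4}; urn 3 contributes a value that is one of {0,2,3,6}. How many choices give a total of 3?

The generating function for the choices is (1 + x³ + x⁶)·(1 + x + x³ + x⁴)·(1 + x² + x³ + x⁶); the count is [x³].
(1 + x³ + x⁶) has coefficients 1,0,0,1 for degrees 0…3.
(1 + x + x³ + x⁴) has coefficients 1,1,0,1 for degrees 0…3.
Finally multiplying by (1 + x² + x³ + x⁶), the product of all factors after the first has coefficients 1,1,1,3 for degrees 0…3.
[x³] = 1·3 + 1·1 = 4.

4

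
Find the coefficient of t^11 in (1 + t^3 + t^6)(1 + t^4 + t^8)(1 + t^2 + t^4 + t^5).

(1 + t^3 + t^6) has coefficients 1,0,0,1,0,0,1 for degrees 0…6.
(1 + t^4 + t^8) has coefficients 1,0,0,0,1,0,0,0,1,0,0,0 for degrees 0…11.
Finally multiplying by (1 + t^2 + t^4 + t^5), the product of all factors after the first has coefficients 1,0,1,0,2,1,1,0,2,1,1,0 for degrees 0…11.
[t^11] = 1·0 + 1·2 + 1·1 = 3.

3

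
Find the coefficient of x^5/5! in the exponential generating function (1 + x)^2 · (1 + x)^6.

The EGF product rule gives c_5 = Σ_{k_1+k_2=5} C(5; k_1,k_2) · ∏ g_i(k_i), where (1+x)^2 gives the falling factorial (2)_k; (1+x)^6 gives the falling factorial (6)_k.
g_1(k) for k = 0…5: 1, 2, 2, 0, 0, 0.
g_2(k) for k = 0…5: 1, 6, 30, 120, 360, 720.
c_5 = Σ_k C(5,k)·g_1(k)·g_2(5−k) = 1·1·720 + 5·2·360 + 10·2·120 = 720 + 3600 + 2400 = 6720.

6720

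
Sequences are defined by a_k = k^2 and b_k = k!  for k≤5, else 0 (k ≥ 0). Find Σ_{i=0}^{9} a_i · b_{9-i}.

The convolution is the t^9 coefficient of A(t)B(t).
Σ = 0·0 + 1·0 + 4·0 + 9·0 + 16·120 + 25·24 + 36·6 + 49·2 + 64·1 + 81·1 = 2979.

2979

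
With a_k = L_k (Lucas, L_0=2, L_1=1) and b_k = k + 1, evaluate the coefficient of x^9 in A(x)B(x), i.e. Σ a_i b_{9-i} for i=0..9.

507

The convolution is the x^9 coefficient of A(x)B(x).
Σ = 2·10 + 1·9 + 3·8 + 4·7 + 7·6 + 11·5 + 18·4 + 29·3 + 47·2 + 76·1 = 507.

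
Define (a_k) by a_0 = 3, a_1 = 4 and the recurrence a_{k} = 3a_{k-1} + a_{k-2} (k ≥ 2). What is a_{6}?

The ordinary generating function has denominator 1 - 3q - q^2.
Iterating the recurrence: a_0,…,a_{6} = 3, 4, 15, 49, 162, 535, 1767.

1767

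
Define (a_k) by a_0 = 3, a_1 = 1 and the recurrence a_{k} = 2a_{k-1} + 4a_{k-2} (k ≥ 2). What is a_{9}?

The ordinary generating function has denominator 1 - 2x - 4x^2.
Iterating the recurrence: a_0,…,a_{9} = 3, 1, 14, 32, 120, 368, 1216, 3904, 12672, 40960.

40960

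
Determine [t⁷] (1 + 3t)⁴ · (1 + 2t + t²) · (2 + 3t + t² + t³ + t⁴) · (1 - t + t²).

(1 + 3t)⁴ has coefficients 1,12,54,108,81 for degrees 0…4.
(1 + 2t + t²) has coefficients 1,2,1,0,0,0,0,0 for degrees 0…7.
Multiplying by (2 + 3t + t² + t³ + t⁴) gives running coefficients 2,7,9,6,4,3,1,0 for degrees 0…7.
Finally multiplying by (1 - t + t²), the product of all factors after the first has coefficients 2,5,4,4,7,5,2,2 for degrees 0…7.
[t⁷] = 1·2 + 12·2 + 54·5 + 108·7 + 81·4 = 1376.

1376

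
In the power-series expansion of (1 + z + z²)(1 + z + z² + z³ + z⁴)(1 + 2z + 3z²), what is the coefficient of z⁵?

(1 + z + z²) has coefficients 1,1,1 for degrees 0…2.
(1 + z + z² + z³ + z⁴) has coefficients 1,1,1,1,1,0 for degrees 0…5.
Finally multiplying by (1 + 2z + 3z²), the product of all factors after the first has coefficients 1,3,6,6,6,5 for degrees 0…5.
[z⁵] = 1·5 + 1·6 + 1·6 = 17.

17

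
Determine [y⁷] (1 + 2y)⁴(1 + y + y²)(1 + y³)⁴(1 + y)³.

(1 + 2y)⁴ has coefficients 1,8,24,32,16 for degrees 0…4.
(1 + y + y²) has coefficients 1,1,1,0,0,0,0,0 for degrees 0…7.
Multiplying by (1 + y³)⁴ gives running coefficients 1,1,1,4,4,4,6,6 for degrees 0…7.
Finally multiplying by (1 + y)³, the product of all factors after the first has coefficients 1,4,7,11,20,29,34,40 for degrees 0…7.
[y⁷] = 1·40 + 8·34 + 24·29 + 32·20 + 16·11 = 1824.

1824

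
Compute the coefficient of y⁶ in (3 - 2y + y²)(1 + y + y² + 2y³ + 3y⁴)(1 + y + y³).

4

(3 - 2y + y²) has coefficients 3,-2,1 for degrees 0…2.
(1 + y + y² + 2y³ + 3y⁴) has coefficients 1,1,1,2,3,0,0 for degrees 0…6.
Finally multiplying by (1 + y + y³), the product of all factors after the first has coefficients 1,2,2,4,6,4,2 for degrees 0…6.
[y⁶] = 3·2 − 2·4 + 1·6 = 4.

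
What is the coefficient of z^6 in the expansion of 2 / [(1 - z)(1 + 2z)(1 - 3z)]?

The denominator gives the recurrence a_n = 2a_(n−1) + 5a_(n−2) − 6a_(n−3) for n ≥ 3; the numerator fixes a_0 = 2, a_1 = 4, a_2 = 18.
Iterating: 2, 4, 18, 44, 154, 420, 1346, so a_6 = 1346.

1346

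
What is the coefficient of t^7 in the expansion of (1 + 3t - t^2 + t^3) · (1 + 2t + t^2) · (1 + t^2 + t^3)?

2

(1 + 3t - t^2 + t^3) has coefficients 1,3,-1,1 for degrees 0…3.
(1 + 2t + t^2) has coefficients 1,2,1,0,0,0,0,0 for degrees 0…7.
Finally multiplying by (1 + t^2 + t^3), the product of all factors after the first has coefficients 1,2,2,3,3,1,0,0 for degrees 0…7.
[t^7] = 1·0 + 3·0 − 1·1 + 1·3 = 2.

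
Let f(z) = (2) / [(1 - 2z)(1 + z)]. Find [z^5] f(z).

42

Partial fractions give a closed form: a_n = (4/3)·2^n + (2/3)·(-1)^n.
At n = 5: a_5 = 42.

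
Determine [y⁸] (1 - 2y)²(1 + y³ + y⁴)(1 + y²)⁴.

(1 - 2y)² has coefficients 1,-4,4 for degrees 0…2.
(1 + y³ + y⁴) has coefficients 1,0,0,1,1,0,0,0,0 for degrees 0…8.
Finally multiplying by (1 + y²)⁴, the product of all factors after the first has coefficients 1,0,4,1,7,4,8,6,7 for degrees 0…8.
[y⁸] = 1·7 − 4·6 + 4·8 = 15.

15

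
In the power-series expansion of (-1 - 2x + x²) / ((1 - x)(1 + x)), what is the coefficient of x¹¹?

The denominator gives the recurrence a_n = a_(n−2) for n ≥ 3; the numerator fixes a_0 = -1, a_1 = -2, a_2 = 0.
Iterating: -1, -2, 0, -2, 0, -2, 0, -2, 0, -2, 0, -2, so a_11 = -2.

-2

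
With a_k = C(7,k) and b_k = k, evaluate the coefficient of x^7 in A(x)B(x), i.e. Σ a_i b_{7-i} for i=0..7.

448

The convolution is the t^7 coefficient of A(t)B(t).
Σ = 1·7 + 7·6 + 21·5 + 35·4 + 35·3 + 21·2 + 7·1 + 1·0 = 448.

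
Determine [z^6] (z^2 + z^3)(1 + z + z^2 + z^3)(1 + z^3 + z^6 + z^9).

3

(z^2 + z^3) has coefficients 0,0,1,1 for degrees 0…3.
(1 + z + z^2 + z^3) has coefficients 1,1,1,1,0,0,0 for degrees 0…6.
Finally multiplying by (1 + z^3 + z^6 + z^9), the product of all factors after the first has coefficients 1,1,1,2,1,1,2 for degrees 0…6.
[z^6] = 1·1 + 1·2 = 3.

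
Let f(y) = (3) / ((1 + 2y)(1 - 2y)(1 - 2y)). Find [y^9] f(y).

7680

The denominator gives the recurrence a_n = 2a_(n−1) + 4a_(n−2) − 8a_(n−3) for n ≥ 3; the numerator fixes a_0 = 3, a_1 = 6, a_2 = 24.
Iterating: 3, 6, 24, 48, 144, 288, 768, 1536, 3840, 7680, so a_9 = 7680.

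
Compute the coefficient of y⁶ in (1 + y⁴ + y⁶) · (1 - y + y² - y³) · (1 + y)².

1

(1 + y⁴ + y⁶) has coefficients 1,0,0,0,1,0,1 for degrees 0…6.
(1 - y + y² - y³) has coefficients 1,-1,1,-1,0,0,0 for degrees 0…6.
Finally multiplying by (1 + y)², the product of all factors after the first has coefficients 1,1,0,0,-1,-1,0 for degrees 0…6.
[y⁶] = 1·0 + 1·0 + 1·1 = 1.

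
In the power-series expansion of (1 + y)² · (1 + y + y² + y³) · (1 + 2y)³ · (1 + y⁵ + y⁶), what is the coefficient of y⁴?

99

(1 + y)² has coefficients 1,2,1 for degrees 0…2.
(1 + y + y² + y³) has coefficients 1,1,1,1,0 for degrees 0…4.
Multiplying by (1 + 2y)³ gives running coefficients 1,7,19,27,26 for degrees 0…4.
Finally multiplying by (1 + y⁵ + y⁶), the product of all factors after the first has coefficients 1,7,19,27,26 for degrees 0…4.
[y⁴] = 1·26 + 2·27 + 1·19 = 99.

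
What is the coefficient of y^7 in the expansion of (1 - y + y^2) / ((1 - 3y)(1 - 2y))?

The denominator gives the recurrence a_n = 5a_(n−1) − 6a_(n−2) for n ≥ 3; the numerator fixes a_0 = 1, a_1 = 4, a_2 = 15.
Iterating: 1, 4, 15, 51, 165, 519, 1605, 4911, so a_7 = 4911.

4911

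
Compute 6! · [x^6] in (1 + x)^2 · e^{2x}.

928

The EGF product rule gives c_6 = Σ_{k_1+k_2=6} C(6; k_1,k_2) · ∏ g_i(k_i), where (1+x)^2 gives the falling factorial (2)_k; e^{2x} gives (2)^k.
g_1(k) for k = 0…6: 1, 2, 2, 0, 0, 0, 0.
g_2(k) for k = 0…6: 1, 2, 4, 8, 16, 32, 64.
c_6 = Σ_k C(6,k)·g_1(k)·g_2(6−k) = 1·1·64 + 6·2·32 + 15·2·16 = 64 + 384 + 480 = 928.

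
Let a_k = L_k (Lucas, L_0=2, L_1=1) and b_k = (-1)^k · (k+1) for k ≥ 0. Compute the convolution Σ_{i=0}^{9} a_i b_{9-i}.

3

Write out a_i and b_{9-i} for i = 0,…,9 and sum the products.
Σ = 2·(-10) + 1·9 + 3·(-8) + 4·7 + 7·(-6) + 11·5 + 18·(-4) + 29·3 + 47·(-2) + 76·1 = 3.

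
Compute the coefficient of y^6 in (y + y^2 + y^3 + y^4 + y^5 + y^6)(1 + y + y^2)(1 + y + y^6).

(y + y^2 + y^3 + y^4 + y^5 + y^6) has coefficients 0,1,1,1,1,1,1 for degrees 0…6.
(1 + y + y^2) has coefficients 1,1,1,0,0,0,0 for degrees 0…6.
Finally multiplying by (1 + y + y^6), the product of all factors after the first has coefficients 1,2,2,1,0,0,1 for degrees 0…6.
[y^6] = 1·0 + 1·0 + 1·1 + 1·2 + 1·2 + 1·1 = 6.

6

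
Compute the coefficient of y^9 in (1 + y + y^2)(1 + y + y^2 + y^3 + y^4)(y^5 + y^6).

(1 + y + y^2) has coefficients 1,1,1 for degrees 0…2.
(1 + y + y^2 + y^3 + y^4) has coefficients 1,1,1,1,1,0,0,0,0,0 for degrees 0…9.
Finally multiplying by (y^5 + y^6), the product of all factors after the first has coefficients 0,0,0,0,0,1,2,2,2,2 for degrees 0…9.
[y^9] = 1·2 + 1·2 + 1·2 = 6.

6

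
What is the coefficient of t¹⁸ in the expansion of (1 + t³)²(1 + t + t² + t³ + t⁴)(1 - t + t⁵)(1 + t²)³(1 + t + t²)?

28

(1 + t³)² has coefficients 1,0,0,2,0,0,1 for degrees 0…6.
(1 + t + t² + t³ + t⁴) has coefficients 1,1,1,1,1,0,0,0,0,0,0,0,0,0,0,0,0,0,0 for degrees 0…18.
Multiplying by (1 - t + t⁵) gives running coefficients 1,0,0,0,0,0,1,1,1,1,0,0,0,0,0,0,0,0,0 for degrees 0…18.
Multiplying by (1 + t²)³ gives running coefficients 1,0,3,0,3,0,2,1,4,4,6,6,4,4,1,1,0,0,0 for degrees 0…18.
Finally multiplying by (1 + t + t²), the product of all factors after the first has coefficients 1,1,4,3,6,3,5,3,7,9,14,16,16,14,9,6,2,1,0 for degrees 0…18.
[t¹⁸] = 1·0 + 2·6 + 1·16 = 28.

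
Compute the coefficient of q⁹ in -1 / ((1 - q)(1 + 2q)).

341

The denominator gives the recurrence a_n = −a_(n−1) + 2a_(n−2) for n ≥ 2; the numerator fixes a_0 = -1, a_1 = 1.
Iterating: -1, 1, -3, 5, -11, 21, -43, 85, -171, 341, so a_9 = 341.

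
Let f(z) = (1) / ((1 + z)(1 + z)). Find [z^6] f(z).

The denominator gives the recurrence a_n = −2a_(n−1) − a_(n−2) for n ≥ 2; the numerator fixes a_0 = 1, a_1 = -2.
Iterating: 1, -2, 3, -4, 5, -6, 7, so a_6 = 7.

7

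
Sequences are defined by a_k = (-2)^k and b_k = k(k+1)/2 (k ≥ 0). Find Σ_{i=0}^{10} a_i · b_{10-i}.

-131

This is [x^10] in the product of the two ordinary generating functions.
Σ = 1·55 − 2·45 + 4·36 − 8·28 + 16·21 − 32·15 + 64·10 − 128·6 + 256·3 − 512·1 + 1024·0 = -131.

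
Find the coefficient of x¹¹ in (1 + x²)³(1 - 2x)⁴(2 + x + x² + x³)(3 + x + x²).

(1 + x²)³ has coefficients 1,0,3,0,3,0,1 for degrees 0…6.
(1 - 2x)⁴ has coefficients 1,-8,24,-32,16,0,0,0,0,0,0,0 for degrees 0…11.
Multiplying by (2 + x + x² + x³) gives running coefficients 2,-15,41,-47,16,8,-16,16,0,0,0,0 for degrees 0…11.
Finally multiplying by (3 + x + x²), the product of all factors after the first has coefficients 6,-43,110,-115,42,-7,-24,40,0,16,0,0 for degrees 0…11.
[x¹¹] = 1·0 + 3·16 + 3·40 + 1·(-7) = 161.

161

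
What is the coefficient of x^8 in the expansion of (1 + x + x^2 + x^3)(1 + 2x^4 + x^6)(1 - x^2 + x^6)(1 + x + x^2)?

3

(1 + x + x^2 + x^3) has coefficients 1,1,1,1 for degrees 0…3.
(1 + 2x^4 + x^6) has coefficients 1,0,0,0,2,0,1,0,0 for degrees 0…8.
Multiplying by (1 - x^2 + x^6) gives running coefficients 1,0,-1,0,2,0,0,0,-1 for degrees 0…8.
Finally multiplying by (1 + x + x^2), the product of all factors after the first has coefficients 1,1,0,-1,1,2,2,0,-1 for degrees 0…8.
[x^8] = 1·(-1) + 1·0 + 1·2 + 1·2 = 3.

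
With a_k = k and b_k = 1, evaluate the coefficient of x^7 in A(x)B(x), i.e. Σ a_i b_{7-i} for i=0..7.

28

Write out a_i and b_{7-i} for i = 0,…,7 and sum the products.
Σ = 0·1 + 1·1 + 2·1 + 3·1 + 4·1 + 5·1 + 6·1 + 7·1 = 28.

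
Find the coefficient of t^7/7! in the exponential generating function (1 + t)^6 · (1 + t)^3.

181440

The EGF product rule gives c_7 = Σ_{k_1+k_2=7} C(7; k_1,k_2) · ∏ g_i(k_i), where (1+t)^6 gives the falling factorial (6)_k; (1+t)^3 gives the falling factorial (3)_k.
g_1(k) for k = 0…7: 1, 6, 30, 120, 360, 720, 720, 0.
g_2(k) for k = 0…7: 1, 3, 6, 6, 0, 0, 0, 0.
c_7 = Σ_k C(7,k)·g_1(k)·g_2(7−k) = 35·360·6 + 21·720·6 + 7·720·3 = 75600 + 90720 + 15120 = 181440.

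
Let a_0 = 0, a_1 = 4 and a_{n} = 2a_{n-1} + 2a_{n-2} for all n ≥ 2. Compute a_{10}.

The ordinary generating function has denominator 1 - 2t - 2t^2.
Iterating the recurrence: a_0,…,a_{10} = 0, 4, 8, 24, 64, 176, 480, 1312, 3584, 9792, 26752.

26752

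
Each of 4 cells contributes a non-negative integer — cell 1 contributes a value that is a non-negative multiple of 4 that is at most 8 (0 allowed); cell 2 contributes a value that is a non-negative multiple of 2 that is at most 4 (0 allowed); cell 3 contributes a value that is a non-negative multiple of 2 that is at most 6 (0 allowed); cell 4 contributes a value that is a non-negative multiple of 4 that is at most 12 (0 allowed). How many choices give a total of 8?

11

The generating function for the choices is (1 + y⁴ + y⁸)·(1 + y² + y⁴)·(1 + y² + y⁴ + y⁶)·(1 + y⁴ + y⁸ + y¹²); the count is [y⁸].
(1 + y⁴ + y⁸) has coefficients 1,0,0,0,1,0,0,0,1 for degrees 0…8.
(1 + y² + y⁴) has coefficients 1,0,1,0,1,0,0,0,0 for degrees 0…8.
Multiplying by (1 + y² + y⁴ + y⁶) gives running coefficients 1,0,2,0,3,0,3,0,2 for degrees 0…8.
Finally multiplying by (1 + y⁴ + y⁸ + y¹²), the product of all factors after the first has coefficients 1,0,2,0,4,0,5,0,6 for degrees 0…8.
[y⁸] = 1·6 + 1·4 + 1·1 = 11.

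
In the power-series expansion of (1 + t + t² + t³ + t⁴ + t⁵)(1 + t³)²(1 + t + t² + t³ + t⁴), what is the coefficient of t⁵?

11

(1 + t + t² + t³ + t⁴ + t⁵) has coefficients 1,1,1,1,1,1 for degrees 0…5.
(1 + t³)² has coefficients 1,0,0,2,0,0 for degrees 0…5.
Finally multiplying by (1 + t + t² + t³ + t⁴), the product of all factors after the first has coefficients 1,1,1,3,3,2 for degrees 0…5.
[t⁵] = 1·2 + 1·3 + 1·3 + 1·1 + 1·1 + 1·1 = 11.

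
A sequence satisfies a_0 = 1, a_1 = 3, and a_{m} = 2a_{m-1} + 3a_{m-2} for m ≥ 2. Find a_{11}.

The ordinary generating function has denominator 1 - 2q - 3q^2.
Iterating the recurrence: a_0,…,a_{11} = 1, 3, 9, 27, 81, 243, 729, 2187, 6561, 19683, 59049, 177147.

177147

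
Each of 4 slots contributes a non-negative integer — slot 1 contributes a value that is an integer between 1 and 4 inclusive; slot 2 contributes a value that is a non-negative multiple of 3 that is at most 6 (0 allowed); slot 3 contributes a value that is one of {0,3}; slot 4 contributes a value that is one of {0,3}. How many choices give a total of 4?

The generating function for the choices is (y + y² + y³ + y⁴)·(1 + y³ + y⁶)·(1 + y³)·(1 + y³); the count is [y⁴].
(y + y² + y³ + y⁴) has coefficients 0,1,1,1,1 for degrees 0…4.
(1 + y³ + y⁶) has coefficients 1,0,0,1,0 for degrees 0…4.
Multiplying by (1 + y³) gives running coefficients 1,0,0,2,0 for degrees 0…4.
Finally multiplying by (1 + y³), the product of all factors after the first has coefficients 1,0,0,3,0 for degrees 0…4.
[y⁴] = 1·3 + 1·0 + 1·0 + 1·1 = 4.

4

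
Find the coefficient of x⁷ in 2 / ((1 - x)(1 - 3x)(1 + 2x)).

Partial fractions give a closed form: a_n = (-1/3)·1^n + (9/5)·3^n + (8/15)·(-2)^n.
At n = 7: a_7 = 3868.

3868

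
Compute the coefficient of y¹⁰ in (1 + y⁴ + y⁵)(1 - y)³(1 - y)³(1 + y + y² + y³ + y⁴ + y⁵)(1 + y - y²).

22

(1 + y⁴ + y⁵) has coefficients 1,0,0,0,1,1 for degrees 0…5.
(1 - y)³ has coefficients 1,-3,3,-1,0,0,0,0,0,0,0 for degrees 0…10.
Multiplying by (1 - y)³ gives running coefficients 1,-6,15,-20,15,-6,1,0,0,0,0 for degrees 0…10.
Multiplying by (1 + y + y² + y³ + y⁴ + y⁵) gives running coefficients 1,-5,10,-10,5,-1,-1,5,-10,10,-5 for degrees 0…10.
Finally multiplying by (1 + y - y²), the product of all factors after the first has coefficients 1,-4,4,5,-15,14,-7,5,-4,-5,15 for degrees 0…10.
[y¹⁰] = 1·15 + 1·(-7) + 1·14 = 22.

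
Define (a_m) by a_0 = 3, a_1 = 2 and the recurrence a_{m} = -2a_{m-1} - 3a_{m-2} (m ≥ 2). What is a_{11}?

The ordinary generating function has denominator 1 + 2q + 3q^2.
Iterating the recurrence: a_0,…,a_{11} = 3, 2, -13, 20, -1, -58, 119, -64, -229, 650, -613, -724.

-724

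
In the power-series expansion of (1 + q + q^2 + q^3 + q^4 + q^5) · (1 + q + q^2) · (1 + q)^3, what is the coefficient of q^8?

12

(1 + q + q^2 + q^3 + q^4 + q^5) has coefficients 1,1,1,1,1,1 for degrees 0…5.
(1 + q + q^2) has coefficients 1,1,1,0,0,0,0,0,0 for degrees 0…8.
Finally multiplying by (1 + q)^3, the product of all factors after the first has coefficients 1,4,7,7,4,1,0,0,0 for degrees 0…8.
[q^8] = 1·0 + 1·0 + 1·0 + 1·1 + 1·4 + 1·7 = 12.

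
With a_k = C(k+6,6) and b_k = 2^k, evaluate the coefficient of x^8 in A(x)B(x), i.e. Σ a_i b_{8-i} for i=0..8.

The convolution is the t^8 coefficient of A(t)B(t).
Σ = 1·256 + 7·128 + 28·64 + 84·32 + 210·16 + 462·8 + 924·4 + 1716·2 + 3003·1 = 22819.

22819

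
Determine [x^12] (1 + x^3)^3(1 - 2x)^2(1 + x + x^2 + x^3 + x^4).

(1 + x^3)^3 has coefficients 1,0,0,3,0,0,3,0,0,1 for degrees 0…9.
(1 - 2x)^2 has coefficients 1,-4,4,0,0,0,0,0,0,0,0,0,0 for degrees 0…12.
Finally multiplying by (1 + x + x^2 + x^3 + x^4), the product of all factors after the first has coefficients 1,-3,1,1,1,0,4,0,0,0,0,0,0 for degrees 0…12.
[x^12] = 1·0 + 3·0 + 3·4 + 1·1 = 13.

13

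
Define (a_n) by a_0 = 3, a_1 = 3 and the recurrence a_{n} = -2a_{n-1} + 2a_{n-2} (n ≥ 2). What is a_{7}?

The ordinary generating function has denominator 1 + 2x - 2x^2.
Iterating the recurrence: a_0,…,a_{7} = 3, 3, 0, 6, -12, 36, -96, 264.

264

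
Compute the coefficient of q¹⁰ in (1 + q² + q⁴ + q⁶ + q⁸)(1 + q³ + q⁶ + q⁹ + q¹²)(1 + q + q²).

(1 + q² + q⁴ + q⁶ + q⁸) has coefficients 1,0,1,0,1,0,1,0,1 for degrees 0…8.
(1 + q³ + q⁶ + q⁹ + q¹²) has coefficients 1,0,0,1,0,0,1,0,0,1,0 for degrees 0…10.
Finally multiplying by (1 + q + q²), the product of all factors after the first has coefficients 1,1,1,1,1,1,1,1,1,1,1 for degrees 0…10.
[q¹⁰] = 1·1 + 1·1 + 1·1 + 1·1 + 1·1 = 5.

5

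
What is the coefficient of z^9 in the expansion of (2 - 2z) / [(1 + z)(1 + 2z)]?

Partial fractions give a closed form: a_n = (-4)·(-1)^n + (6)·(-2)^n.
At n = 9: a_9 = -3068.

-3068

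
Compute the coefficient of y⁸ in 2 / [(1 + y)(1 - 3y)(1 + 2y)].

Partial fractions give a closed form: a_n = (-1/2)·(-1)^n + (9/10)·3^n + (8/5)·(-2)^n.
At n = 8: a_8 = 6314.

6314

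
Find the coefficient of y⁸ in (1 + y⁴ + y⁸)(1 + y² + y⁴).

2

(1 + y⁴ + y⁸) has coefficients 1,0,0,0,1,0,0,0,1 for degrees 0…8.
(1 + y² + y⁴) has coefficients 1,0,1,0,1,0,0,0,0 for degrees 0…8.
[y⁸] = 1·0 + 1·1 + 1·1 = 2.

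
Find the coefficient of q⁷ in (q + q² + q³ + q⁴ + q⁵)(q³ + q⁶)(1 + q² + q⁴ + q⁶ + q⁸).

3

(q + q² + q³ + q⁴ + q⁵) has coefficients 0,1,1,1,1,1 for degrees 0…5.
(q³ + q⁶) has coefficients 0,0,0,1,0,0,1,0 for degrees 0…7.
Finally multiplying by (1 + q² + q⁴ + q⁶ + q⁸), the product of all factors after the first has coefficients 0,0,0,1,0,1,1,1 for degrees 0…7.
[q⁷] = 1·1 + 1·1 + 1·0 + 1·1 + 1·0 = 3.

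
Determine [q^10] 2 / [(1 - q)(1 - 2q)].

4094

Partial fractions give a closed form: a_n = (-2)·1^n + (4)·2^n.
At n = 10: a_10 = 4094.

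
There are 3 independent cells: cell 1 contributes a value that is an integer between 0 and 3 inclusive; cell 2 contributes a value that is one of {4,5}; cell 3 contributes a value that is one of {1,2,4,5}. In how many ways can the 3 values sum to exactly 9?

6

The generating function for the choices is (1 + t + t² + t³)·(t⁴ + t⁵)·(t + t² + t⁴ + t⁵); the count is [t⁹].
(1 + t + t² + t³) has coefficients 1,1,1,1 for degrees 0…3.
(t⁴ + t⁵) has coefficients 0,0,0,0,1,1,0,0,0,0 for degrees 0…9.
Finally multiplying by (t + t² + t⁴ + t⁵), the product of all factors after the first has coefficients 0,0,0,0,0,1,2,1,1,2 for degrees 0…9.
[t⁹] = 1·2 + 1·1 + 1·1 + 1·2 = 6.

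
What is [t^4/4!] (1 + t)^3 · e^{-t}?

The EGF product rule gives c_4 = Σ_{k_1+k_2=4} C(4; k_1,k_2) · ∏ g_i(k_i), where (1+t)^3 gives the falling factorial (3)_k; e^{-t} gives (-1)^k.
g_1(k) for k = 0…4: 1, 3, 6, 6, 0.
g_2(k) for k = 0…4: 1, -1, 1, -1, 1.
c_4 = Σ_k C(4,k)·g_1(k)·g_2(4−k) = 1·1·1 + 4·3·(-1) + 6·6·1 + 4·6·(-1) = 1 − 12 + 36 − 24 = 1.

1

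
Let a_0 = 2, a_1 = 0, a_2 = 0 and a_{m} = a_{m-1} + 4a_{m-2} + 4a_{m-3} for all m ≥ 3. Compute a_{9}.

The ordinary generating function has denominator 1 - t - 4t^2 - 4t^3.
Iterating the recurrence: a_0,…,a_{9} = 2, 0, 0, 8, 8, 40, 104, 296, 872, 2472.

2472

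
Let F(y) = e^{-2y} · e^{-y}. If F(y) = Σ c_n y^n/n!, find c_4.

81

The EGF product rule gives c_4 = Σ_{k_1+k_2=4} C(4; k_1,k_2) · ∏ g_i(k_i), where e^{-2y} gives (-2)^k; e^{-y} gives (-1)^k.
g_1(k) for k = 0…4: 1, -2, 4, -8, 16.
g_2(k) for k = 0…4: 1, -1, 1, -1, 1.
c_4 = Σ_k C(4,k)·g_1(k)·g_2(4−k) = 1·1·1 + 4·(-2)·(-1) + 6·4·1 + 4·(-8)·(-1) + 1·16·1 = 1 + 8 + 24 + 32 + 16 = 81.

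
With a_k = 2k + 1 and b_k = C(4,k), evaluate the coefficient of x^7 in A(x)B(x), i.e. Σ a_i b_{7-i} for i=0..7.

This is [x^7] in the product of the two ordinary generating functions.
Σ = 1·0 + 3·0 + 5·0 + 7·1 + 9·4 + 11·6 + 13·4 + 15·1 = 176.

176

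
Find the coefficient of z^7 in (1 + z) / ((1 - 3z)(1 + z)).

2187

Partial fractions give a closed form: a_n = (1)·3^n.
At n = 7: a_7 = 2187.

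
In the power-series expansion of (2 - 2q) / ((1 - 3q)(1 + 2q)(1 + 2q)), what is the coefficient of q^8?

The denominator gives the recurrence a_n = −a_(n−1) + 8a_(n−2) + 12a_(n−3) for n ≥ 3; the numerator fixes a_0 = 2, a_1 = -4, a_2 = 20.
Iterating: 2, -4, 20, -28, 140, -124, 908, -220, 5996, so a_8 = 5996.

5996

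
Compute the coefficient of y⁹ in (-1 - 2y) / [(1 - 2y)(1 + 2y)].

The denominator gives the recurrence a_n = 4a_(n−2) for n ≥ 2; the numerator fixes a_0 = -1, a_1 = -2.
Iterating: -1, -2, -4, -8, -16, -32, -64, -128, -256, -512, so a_9 = -512.

-512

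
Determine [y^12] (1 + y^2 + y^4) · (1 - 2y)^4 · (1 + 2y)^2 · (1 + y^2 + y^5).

32

(1 + y^2 + y^4) has coefficients 1,0,1,0,1 for degrees 0…4.
(1 - 2y)^4 has coefficients 1,-8,24,-32,16,0,0,0,0,0,0,0,0 for degrees 0…12.
Multiplying by (1 + 2y)^2 gives running coefficients 1,-4,-4,32,-16,-64,64,0,0,0,0,0,0 for degrees 0…12.
Finally multiplying by (1 + y^2 + y^5), the product of all factors after the first has coefficients 1,-4,-3,28,-20,-31,44,-68,96,-16,-64,64,0 for degrees 0…12.
[y^12] = 1·0 + 1·(-64) + 1·96 = 32.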